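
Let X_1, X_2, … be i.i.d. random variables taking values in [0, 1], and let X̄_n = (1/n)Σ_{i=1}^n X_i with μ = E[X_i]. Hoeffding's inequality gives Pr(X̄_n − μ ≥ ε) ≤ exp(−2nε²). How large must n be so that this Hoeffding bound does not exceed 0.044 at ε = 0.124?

Require exp(−2nε²) ≤ 0.044, i.e. 2nε² ≥ ln(1/0.044) = 3.123566.
So n ≥ 3.123566 / (2·0.124²) = 101.573.
The smallest integer n is 102.

102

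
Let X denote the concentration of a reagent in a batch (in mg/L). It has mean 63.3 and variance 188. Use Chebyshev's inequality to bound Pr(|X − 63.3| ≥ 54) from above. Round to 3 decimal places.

Chebyshev: Pr(|X − μ| ≥ t) ≤ Var(X)/t².
Bound = 188 / 2916 = 0.0645.

0.064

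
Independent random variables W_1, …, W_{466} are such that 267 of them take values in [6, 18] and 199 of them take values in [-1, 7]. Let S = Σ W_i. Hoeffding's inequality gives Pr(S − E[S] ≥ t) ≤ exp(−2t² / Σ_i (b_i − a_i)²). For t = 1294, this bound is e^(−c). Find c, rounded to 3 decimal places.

Σ(b_i − a_i)² = 267·12² + 199·8² = 51184.
c = 2t² / 51184 = 2·1294² / 51184 = 65.4281.

65.428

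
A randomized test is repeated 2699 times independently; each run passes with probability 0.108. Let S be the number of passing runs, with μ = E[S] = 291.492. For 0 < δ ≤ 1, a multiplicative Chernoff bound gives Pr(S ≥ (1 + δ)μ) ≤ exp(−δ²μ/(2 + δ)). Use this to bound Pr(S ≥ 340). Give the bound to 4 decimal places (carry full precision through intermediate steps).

Write 340 = (1 + δ)μ, so δ = 340/291.492 − 1 = 0.1664128…
Then the exponent is δ²μ/(2 + δ) = (340 − μ)² / (μ·(2 + δ)) = 3.726138.
Bound = exp(−3.726138) = 0.02409.

0.0241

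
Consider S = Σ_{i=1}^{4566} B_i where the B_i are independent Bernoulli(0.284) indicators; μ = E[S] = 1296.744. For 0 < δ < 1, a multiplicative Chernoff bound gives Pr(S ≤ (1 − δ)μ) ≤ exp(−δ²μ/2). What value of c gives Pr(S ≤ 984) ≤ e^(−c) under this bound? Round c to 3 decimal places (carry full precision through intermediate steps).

37.713

Write 984 = (1 − δ)μ, so δ = 1 − 984/1296.744 = 0.2411764…
Then the exponent is δ²μ/2 = (μ − 984)²/(2μ) = 37.713230.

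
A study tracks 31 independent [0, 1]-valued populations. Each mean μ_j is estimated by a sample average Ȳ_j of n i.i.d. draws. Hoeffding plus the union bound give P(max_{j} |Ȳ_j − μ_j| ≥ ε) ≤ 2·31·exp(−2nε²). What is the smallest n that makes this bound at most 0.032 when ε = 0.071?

Need 2·31·exp(−2nε²) ≤ 0.032, i.e. exp(−2nε²) ≤ 0.032/62.
So 2nε² ≥ ln(62/0.032) = 7.569154.
Hence n ≥ 7.569154/(2·0.071²) = 750.759.
The smallest integer n is 751.

751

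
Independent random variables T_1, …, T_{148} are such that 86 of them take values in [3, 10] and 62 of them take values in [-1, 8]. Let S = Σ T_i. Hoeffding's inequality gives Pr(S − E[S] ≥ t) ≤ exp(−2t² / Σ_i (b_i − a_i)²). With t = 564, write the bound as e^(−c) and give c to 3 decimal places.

68.882

Σ(b_i − a_i)² = 86·7² + 62·9² = 9236.
c = 2t² / 9236 = 2·564² / 9236 = 68.8818.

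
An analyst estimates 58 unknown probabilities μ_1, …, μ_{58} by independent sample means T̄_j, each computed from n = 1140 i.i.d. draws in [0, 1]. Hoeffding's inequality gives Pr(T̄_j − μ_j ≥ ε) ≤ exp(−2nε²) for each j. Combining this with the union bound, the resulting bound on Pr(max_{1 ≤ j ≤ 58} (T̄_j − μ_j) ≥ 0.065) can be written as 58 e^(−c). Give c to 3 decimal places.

Union bound over the 58 events: Pr(max_{1 ≤ j ≤ 58} (T̄_j − μ_j) ≥ 0.065) ≤ 58·exp(−2nε²) = 58 exp(−2·1140·0.065²).
So c = 2·1140·0.065² = 9.6330.

9.633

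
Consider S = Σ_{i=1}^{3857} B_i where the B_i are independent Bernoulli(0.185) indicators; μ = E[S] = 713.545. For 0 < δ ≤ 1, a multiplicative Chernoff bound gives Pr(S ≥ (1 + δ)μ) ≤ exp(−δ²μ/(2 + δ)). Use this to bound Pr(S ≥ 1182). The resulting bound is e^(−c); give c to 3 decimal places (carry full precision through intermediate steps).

Write 1182 = (1 + δ)μ, so δ = 1182/713.545 − 1 = 0.6565178…
Then the exponent is δ²μ/(2 + δ) = (1182 − μ)² / (μ·(2 + δ)) = 115.771500.

115.771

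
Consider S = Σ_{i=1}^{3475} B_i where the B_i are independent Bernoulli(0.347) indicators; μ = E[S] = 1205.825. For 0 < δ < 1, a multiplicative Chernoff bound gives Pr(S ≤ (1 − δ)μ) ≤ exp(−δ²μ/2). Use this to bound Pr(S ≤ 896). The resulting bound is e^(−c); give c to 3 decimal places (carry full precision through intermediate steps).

Write 896 = (1 − δ)μ, so δ = 1 − 896/1205.825 = 0.2569403…
Then the exponent is δ²μ/2 = (μ − 896)²/(2μ) = 39.803259.

39.803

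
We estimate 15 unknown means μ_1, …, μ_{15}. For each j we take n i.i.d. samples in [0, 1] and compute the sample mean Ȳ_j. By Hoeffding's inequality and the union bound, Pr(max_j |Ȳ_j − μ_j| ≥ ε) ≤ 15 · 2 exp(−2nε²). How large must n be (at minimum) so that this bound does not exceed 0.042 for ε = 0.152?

143

Need 2·15·exp(−2nε²) ≤ 0.042, i.e. exp(−2nε²) ≤ 0.042/30.
So 2nε² ≥ ln(30/0.042) = 6.571283.
Hence n ≥ 6.571283/(2·0.152²) = 142.211.
The smallest integer n is 143.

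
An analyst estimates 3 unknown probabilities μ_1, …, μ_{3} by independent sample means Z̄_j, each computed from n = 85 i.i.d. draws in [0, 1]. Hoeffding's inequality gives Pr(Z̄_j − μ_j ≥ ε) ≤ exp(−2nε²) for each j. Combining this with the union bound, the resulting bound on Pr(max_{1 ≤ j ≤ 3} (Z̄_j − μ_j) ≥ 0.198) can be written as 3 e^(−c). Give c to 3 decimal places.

Union bound over the 3 events: Pr(max_{1 ≤ j ≤ 3} (Z̄_j − μ_j) ≥ 0.198) ≤ 3·exp(−2nε²) = 3 exp(−2·85·0.198²).
So c = 2·85·0.198² = 6.6647.

6.665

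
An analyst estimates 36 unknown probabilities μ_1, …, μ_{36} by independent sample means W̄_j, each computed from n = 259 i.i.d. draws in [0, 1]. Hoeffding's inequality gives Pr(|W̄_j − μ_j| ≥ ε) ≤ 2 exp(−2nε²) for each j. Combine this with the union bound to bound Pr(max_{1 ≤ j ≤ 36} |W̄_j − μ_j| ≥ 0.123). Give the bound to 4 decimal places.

Per-experiment Hoeffding bound: 2·exp(−2·259·0.123²) = 2·exp(−7.83682) = 0.00078984.
Union bound over 36 events: 36·0.00078984 = 0.02843.

0.0284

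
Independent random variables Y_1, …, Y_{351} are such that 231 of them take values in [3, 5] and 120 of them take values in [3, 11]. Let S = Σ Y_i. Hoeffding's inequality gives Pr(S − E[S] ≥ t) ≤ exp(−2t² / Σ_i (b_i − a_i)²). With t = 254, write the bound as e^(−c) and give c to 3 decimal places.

Σ(b_i − a_i)² = 231·2² + 120·8² = 8604.
c = 2t² / 8604 = 2·254² / 8604 = 14.9967.

14.997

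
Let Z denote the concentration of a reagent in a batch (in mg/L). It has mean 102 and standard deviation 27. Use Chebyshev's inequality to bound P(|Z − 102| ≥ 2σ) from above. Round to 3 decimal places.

0.250

Chebyshev: P(|Z − μ| ≥ t) ≤ Var(Z)/t².
Var(Z) = σ² = 27² = 729.
t = 2·27 = 54.
Bound = 729 / 2916 = 0.2500.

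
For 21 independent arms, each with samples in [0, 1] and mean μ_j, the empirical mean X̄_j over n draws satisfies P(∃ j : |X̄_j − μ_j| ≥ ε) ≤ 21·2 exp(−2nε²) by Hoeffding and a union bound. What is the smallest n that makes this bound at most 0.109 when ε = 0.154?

126

Need 2·21·exp(−2nε²) ≤ 0.109, i.e. exp(−2nε²) ≤ 0.109/42.
So 2nε² ≥ ln(42/0.109) = 5.954077.
Hence n ≥ 5.954077/(2·0.154²) = 125.529.
The smallest integer n is 126.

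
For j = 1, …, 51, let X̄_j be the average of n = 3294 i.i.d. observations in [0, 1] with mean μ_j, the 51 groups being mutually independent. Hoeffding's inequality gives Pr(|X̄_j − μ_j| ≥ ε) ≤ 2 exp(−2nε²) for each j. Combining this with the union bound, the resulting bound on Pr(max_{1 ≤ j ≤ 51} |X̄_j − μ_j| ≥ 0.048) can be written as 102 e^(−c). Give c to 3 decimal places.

Union bound over the 51 events: Pr(max_{1 ≤ j ≤ 51} |X̄_j − μ_j| ≥ 0.048) ≤ 51·2·exp(−2nε²) = 102 exp(−2·3294·0.048²).
So c = 2·3294·0.048² = 15.1788.

15.179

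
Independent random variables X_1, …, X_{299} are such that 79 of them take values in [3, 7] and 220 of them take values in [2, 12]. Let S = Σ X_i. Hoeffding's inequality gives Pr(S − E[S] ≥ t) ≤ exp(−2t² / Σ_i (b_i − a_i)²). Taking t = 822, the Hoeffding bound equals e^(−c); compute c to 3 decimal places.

Σ(b_i − a_i)² = 79·4² + 220·10² = 23264.
c = 2t² / 23264 = 2·822² / 23264 = 58.0884.

58.088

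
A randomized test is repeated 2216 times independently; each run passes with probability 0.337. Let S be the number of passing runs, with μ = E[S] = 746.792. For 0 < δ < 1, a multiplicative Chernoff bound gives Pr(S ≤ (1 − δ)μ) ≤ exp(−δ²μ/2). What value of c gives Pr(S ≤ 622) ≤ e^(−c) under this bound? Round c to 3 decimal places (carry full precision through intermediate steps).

10.427

Write 622 = (1 − δ)μ, so δ = 1 − 622/746.792 = 0.1671041…
Then the exponent is δ²μ/2 = (μ − 622)²/(2μ) = 10.426627.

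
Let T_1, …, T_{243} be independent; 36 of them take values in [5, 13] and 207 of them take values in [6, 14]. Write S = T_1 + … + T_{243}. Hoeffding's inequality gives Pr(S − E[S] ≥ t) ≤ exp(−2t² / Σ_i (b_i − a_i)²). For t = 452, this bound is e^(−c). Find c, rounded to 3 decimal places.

26.274

Σ(b_i − a_i)² = 36·8² + 207·8² = 15552.
c = 2t² / 15552 = 2·452² / 15552 = 26.2737.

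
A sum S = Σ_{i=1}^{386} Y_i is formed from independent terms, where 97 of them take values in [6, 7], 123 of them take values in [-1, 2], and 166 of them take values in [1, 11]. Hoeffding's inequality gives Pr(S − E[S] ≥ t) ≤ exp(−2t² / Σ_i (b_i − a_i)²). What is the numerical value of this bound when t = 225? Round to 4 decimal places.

0.0034

Σ(b_i − a_i)² = 97·1² + 123·3² + 166·10² = 17804.
Exponent = 2·225² / 17804 = 5.68692.
Bound = exp(−5.68692) = 0.00339.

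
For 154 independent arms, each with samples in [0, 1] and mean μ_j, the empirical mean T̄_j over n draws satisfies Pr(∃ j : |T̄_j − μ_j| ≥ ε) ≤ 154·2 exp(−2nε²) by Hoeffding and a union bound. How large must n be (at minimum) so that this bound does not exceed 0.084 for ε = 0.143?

Need 2·154·exp(−2nε²) ≤ 0.084, i.e. exp(−2nε²) ≤ 0.084/308.
So 2nε² ≥ ln(308/0.084) = 8.207038.
Hence n ≥ 8.207038/(2·0.143²) = 200.671.
The smallest integer n is 201.

201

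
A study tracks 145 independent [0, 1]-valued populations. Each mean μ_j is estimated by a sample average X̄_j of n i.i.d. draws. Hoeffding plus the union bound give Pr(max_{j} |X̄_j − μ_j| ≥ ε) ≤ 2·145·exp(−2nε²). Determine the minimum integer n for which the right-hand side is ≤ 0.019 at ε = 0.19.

Need 2·145·exp(−2nε²) ≤ 0.019, i.e. exp(−2nε²) ≤ 0.019/290.
So 2nε² ≥ ln(290/0.019) = 9.633197.
Hence n ≥ 9.633197/(2·0.19²) = 133.424.
The smallest integer n is 134.

134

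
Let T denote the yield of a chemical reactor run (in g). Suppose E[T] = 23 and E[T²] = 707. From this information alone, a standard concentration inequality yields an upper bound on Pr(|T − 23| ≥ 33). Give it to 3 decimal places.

0.163

The first two moments determine the variance, so Chebyshev's inequality is the sharpest standard bound available.
Var(T) = E[T²] − (E[T])² = 707 − 529 = 178.
Chebyshev's inequality: Pr(|T − μ| ≥ t) ≤ Var(T)/t² = 178/1089 = 0.1635.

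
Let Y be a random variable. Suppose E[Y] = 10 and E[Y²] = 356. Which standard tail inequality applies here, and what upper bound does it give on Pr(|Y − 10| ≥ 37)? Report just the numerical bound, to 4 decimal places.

The first two moments determine the variance, so Chebyshev's inequality is the sharpest standard bound available.
Var(Y) = E[Y²] − (E[Y])² = 356 − 100 = 256.
Chebyshev's inequality: Pr(|Y − μ| ≥ t) ≤ Var(Y)/t² = 256/1369 = 0.1870.

0.1870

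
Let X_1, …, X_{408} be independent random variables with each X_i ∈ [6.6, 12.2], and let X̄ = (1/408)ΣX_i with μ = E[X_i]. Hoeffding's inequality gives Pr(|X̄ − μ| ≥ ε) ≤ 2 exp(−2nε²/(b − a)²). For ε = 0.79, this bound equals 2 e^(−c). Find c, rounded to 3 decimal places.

c = 2nε²/(b − a)² = 2·408·0.79² / 5.6² = 16.2393.

16.239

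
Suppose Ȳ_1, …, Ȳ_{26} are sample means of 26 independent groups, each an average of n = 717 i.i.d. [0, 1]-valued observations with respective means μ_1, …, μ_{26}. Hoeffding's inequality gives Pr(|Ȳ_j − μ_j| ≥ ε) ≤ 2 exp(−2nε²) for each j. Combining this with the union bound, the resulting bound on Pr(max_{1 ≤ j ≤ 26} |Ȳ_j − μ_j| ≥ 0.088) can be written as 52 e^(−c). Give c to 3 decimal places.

Union bound over the 26 events: Pr(max_{1 ≤ j ≤ 26} |Ȳ_j − μ_j| ≥ 0.088) ≤ 26·2·exp(−2nε²) = 52 exp(−2·717·0.088²).
So c = 2·717·0.088² = 11.1049.

11.105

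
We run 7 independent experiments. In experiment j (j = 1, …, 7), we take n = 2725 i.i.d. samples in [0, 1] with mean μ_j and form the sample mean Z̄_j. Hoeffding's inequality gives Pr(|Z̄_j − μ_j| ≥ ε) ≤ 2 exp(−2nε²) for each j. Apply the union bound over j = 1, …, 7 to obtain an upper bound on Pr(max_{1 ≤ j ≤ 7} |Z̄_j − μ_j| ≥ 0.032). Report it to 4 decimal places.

Per-experiment Hoeffding bound: 2·exp(−2·2725·0.032²) = 2·exp(−5.58080) = 0.0075391.
Union bound over 7 events: 7·0.0075391 = 0.05277.

0.0528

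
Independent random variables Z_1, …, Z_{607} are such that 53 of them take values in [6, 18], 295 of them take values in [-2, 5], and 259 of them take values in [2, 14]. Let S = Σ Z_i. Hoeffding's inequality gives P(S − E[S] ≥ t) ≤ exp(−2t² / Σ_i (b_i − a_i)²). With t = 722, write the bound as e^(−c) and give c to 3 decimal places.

17.557

Σ(b_i − a_i)² = 53·12² + 295·7² + 259·12² = 59383.
c = 2t² / 59383 = 2·722² / 59383 = 17.5567.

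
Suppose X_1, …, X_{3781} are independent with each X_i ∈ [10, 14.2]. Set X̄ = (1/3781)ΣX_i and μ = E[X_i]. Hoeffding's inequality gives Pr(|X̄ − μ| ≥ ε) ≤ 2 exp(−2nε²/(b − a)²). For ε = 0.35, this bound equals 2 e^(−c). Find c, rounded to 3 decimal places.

c = 2nε²/(b − a)² = 2·3781·0.35² / 4.2² = 52.5139.

52.514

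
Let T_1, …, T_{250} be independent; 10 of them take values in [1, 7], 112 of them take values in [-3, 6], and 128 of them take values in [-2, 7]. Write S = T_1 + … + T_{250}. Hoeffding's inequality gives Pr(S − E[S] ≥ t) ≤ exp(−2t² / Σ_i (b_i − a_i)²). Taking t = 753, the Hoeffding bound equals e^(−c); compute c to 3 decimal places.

57.274

Σ(b_i − a_i)² = 10·6² + 112·9² + 128·9² = 19800.
c = 2t² / 19800 = 2·753² / 19800 = 57.2736.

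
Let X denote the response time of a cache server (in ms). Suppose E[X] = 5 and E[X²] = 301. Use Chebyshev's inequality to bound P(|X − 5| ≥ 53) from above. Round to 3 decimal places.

0.098

Var(X) = E[X²] − (E[X])² = 301 − 25 = 276.
Chebyshev's inequality: P(|X − μ| ≥ t) ≤ Var(X)/t² = 276/2809 = 0.0983.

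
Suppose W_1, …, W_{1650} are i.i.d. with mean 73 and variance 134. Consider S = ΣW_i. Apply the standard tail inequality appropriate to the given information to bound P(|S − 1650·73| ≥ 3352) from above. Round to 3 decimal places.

0.020

With mean and variance of each term known, Chebyshev's inequality bounds the deviation of the sum (or sample mean).
Var(S) = n·Var(W_i) = 1650·134 = 221100.
Chebyshev: P(|S − 1650·73| ≥ 3352) ≤ Var(S)/3352² = 221100/11235904 = 0.0197.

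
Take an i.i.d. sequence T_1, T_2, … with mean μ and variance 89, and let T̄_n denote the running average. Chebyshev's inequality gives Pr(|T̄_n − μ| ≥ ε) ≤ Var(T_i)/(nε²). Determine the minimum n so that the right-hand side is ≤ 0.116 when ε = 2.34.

Require 89/(n·2.34²) ≤ 0.116, i.e. n ≥ 89/(0.116·2.34²) = 140.120.
The smallest integer n is 141.

141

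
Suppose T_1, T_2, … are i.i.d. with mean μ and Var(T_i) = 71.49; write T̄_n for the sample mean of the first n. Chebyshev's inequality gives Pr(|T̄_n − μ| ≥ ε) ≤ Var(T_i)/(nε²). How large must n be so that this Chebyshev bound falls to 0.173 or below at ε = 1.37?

Require 71.49/(n·1.37²) ≤ 0.173, i.e. n ≥ 71.49/(0.173·1.37²) = 220.170.
The smallest integer n is 221.

221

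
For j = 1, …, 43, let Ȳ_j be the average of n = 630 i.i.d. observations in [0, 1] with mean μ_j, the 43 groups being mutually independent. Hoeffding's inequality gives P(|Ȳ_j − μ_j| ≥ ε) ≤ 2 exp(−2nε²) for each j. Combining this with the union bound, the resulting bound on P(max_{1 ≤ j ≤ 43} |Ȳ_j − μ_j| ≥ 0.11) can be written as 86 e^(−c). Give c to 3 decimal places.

Union bound over the 43 events: P(max_{1 ≤ j ≤ 43} |Ȳ_j − μ_j| ≥ 0.11) ≤ 43·2·exp(−2nε²) = 86 exp(−2·630·0.11²).
So c = 2·630·0.11² = 15.2460.

15.246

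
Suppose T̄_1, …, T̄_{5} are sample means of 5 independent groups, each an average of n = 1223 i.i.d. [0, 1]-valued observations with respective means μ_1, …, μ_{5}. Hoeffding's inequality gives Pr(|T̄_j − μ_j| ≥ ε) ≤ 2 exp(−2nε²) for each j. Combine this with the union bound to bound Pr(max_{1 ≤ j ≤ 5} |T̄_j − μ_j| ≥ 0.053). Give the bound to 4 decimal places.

Per-experiment Hoeffding bound: 2·exp(−2·1223·0.053²) = 2·exp(−6.87081) = 0.0020753.
Union bound over 5 events: 5·0.0020753 = 0.01038.

0.0104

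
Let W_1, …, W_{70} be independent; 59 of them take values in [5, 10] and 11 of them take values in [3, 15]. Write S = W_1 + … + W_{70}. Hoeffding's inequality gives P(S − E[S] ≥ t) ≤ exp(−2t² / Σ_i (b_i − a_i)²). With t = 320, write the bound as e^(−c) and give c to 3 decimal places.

66.950

Σ(b_i − a_i)² = 59·5² + 11·12² = 3059.
c = 2t² / 3059 = 2·320² / 3059 = 66.9500.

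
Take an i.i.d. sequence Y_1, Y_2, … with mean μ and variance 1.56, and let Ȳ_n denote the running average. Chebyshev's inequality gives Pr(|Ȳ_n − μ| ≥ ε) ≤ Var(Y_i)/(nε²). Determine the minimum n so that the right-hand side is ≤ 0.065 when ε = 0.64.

Require 1.56/(n·0.64²) ≤ 0.065, i.e. n ≥ 1.56/(0.065·0.64²) = 58.594.
The smallest integer n is 59.

59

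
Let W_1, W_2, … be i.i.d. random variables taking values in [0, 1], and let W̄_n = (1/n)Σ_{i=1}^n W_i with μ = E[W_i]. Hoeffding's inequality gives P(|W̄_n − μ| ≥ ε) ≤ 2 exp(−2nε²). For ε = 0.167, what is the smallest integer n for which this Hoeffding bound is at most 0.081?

58

Require 2·exp(−2nε²) ≤ 0.081, i.e. 2nε² ≥ ln(2/0.081) = 3.206453.
So n ≥ 3.206453 / (2·0.167²) = 57.486.
The smallest integer n is 58.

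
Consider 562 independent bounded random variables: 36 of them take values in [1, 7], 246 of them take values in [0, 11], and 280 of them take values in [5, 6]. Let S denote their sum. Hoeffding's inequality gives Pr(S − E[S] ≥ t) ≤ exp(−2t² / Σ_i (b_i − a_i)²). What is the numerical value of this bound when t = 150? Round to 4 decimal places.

0.2379

Σ(b_i − a_i)² = 36·6² + 246·11² + 280·1² = 31342.
Exponent = 2·150² / 31342 = 1.43577.
Bound = exp(−1.43577) = 0.23793.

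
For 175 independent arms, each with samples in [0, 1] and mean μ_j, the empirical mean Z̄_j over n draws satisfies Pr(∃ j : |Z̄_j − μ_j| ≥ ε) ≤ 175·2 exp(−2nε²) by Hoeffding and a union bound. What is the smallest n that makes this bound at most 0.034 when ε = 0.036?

3565

Need 2·175·exp(−2nε²) ≤ 0.034, i.e. exp(−2nε²) ≤ 0.034/350.
So 2nε² ≥ ln(350/0.034) = 9.239328.
Hence n ≥ 9.239328/(2·0.036²) = 3564.556.
The smallest integer n is 3565.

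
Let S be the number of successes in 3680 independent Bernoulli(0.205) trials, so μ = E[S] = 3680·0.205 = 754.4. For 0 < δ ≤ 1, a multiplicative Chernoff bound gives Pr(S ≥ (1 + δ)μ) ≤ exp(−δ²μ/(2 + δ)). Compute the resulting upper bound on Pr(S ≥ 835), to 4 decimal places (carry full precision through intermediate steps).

0.0168

Write 835 = (1 + δ)μ, so δ = 835/754.4 − 1 = 0.1068399…
Then the exponent is δ²μ/(2 + δ) = (835 − μ)² / (μ·(2 + δ)) = 4.087303.
Bound = exp(−4.087303) = 0.01678.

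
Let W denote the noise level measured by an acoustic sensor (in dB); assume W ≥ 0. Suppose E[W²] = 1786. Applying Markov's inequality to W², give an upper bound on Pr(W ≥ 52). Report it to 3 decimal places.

Since W ≥ 0, the event {W ≥ 52} is the same as {W² ≥ 2704}.
Markov's inequality applied to W² gives Pr(W² ≥ 2704) ≤ E[W²]/2704 = 1786/2704 = 0.6605.

0.661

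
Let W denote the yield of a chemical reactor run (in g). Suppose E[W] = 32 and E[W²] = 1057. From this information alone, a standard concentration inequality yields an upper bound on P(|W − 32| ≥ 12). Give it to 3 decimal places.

The first two moments determine the variance, so Chebyshev's inequality is the sharpest standard bound available.
Var(W) = E[W²] − (E[W])² = 1057 − 1024 = 33.
Chebyshev's inequality: P(|W − μ| ≥ t) ≤ Var(W)/t² = 33/144 = 0.2292.

0.229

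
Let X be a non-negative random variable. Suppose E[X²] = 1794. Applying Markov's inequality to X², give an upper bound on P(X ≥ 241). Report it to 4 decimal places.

Since X ≥ 0, the event {X ≥ 241} is the same as {X² ≥ 58081}.
Markov's inequality applied to X² gives P(X² ≥ 58081) ≤ E[X²]/58081 = 1794/58081 = 0.0309.

0.0309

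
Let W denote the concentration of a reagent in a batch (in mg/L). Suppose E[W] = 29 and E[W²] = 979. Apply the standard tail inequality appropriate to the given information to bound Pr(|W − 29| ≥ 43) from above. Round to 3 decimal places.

The first two moments determine the variance, so Chebyshev's inequality is the sharpest standard bound available.
Var(W) = E[W²] − (E[W])² = 979 − 841 = 138.
Chebyshev's inequality: Pr(|W − μ| ≥ t) ≤ Var(W)/t² = 138/1849 = 0.0746.

0.075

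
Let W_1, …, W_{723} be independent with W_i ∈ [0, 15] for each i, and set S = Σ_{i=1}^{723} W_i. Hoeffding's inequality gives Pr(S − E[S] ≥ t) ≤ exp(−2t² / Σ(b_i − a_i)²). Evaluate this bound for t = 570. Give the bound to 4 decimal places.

Σ(b_i − a_i)² = 723·(15)² = 162675.
Exponent = 2·570²/162675 = 3.9945.
Bound = exp(−3.9945) = 0.01842.

0.0184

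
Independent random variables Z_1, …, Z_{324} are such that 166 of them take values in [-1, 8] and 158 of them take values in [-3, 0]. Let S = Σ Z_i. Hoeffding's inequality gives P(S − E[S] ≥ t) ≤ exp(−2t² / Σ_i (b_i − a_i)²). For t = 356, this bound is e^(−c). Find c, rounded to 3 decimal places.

17.048

Σ(b_i − a_i)² = 166·9² + 158·3² = 14868.
c = 2t² / 14868 = 2·356² / 14868 = 17.0482.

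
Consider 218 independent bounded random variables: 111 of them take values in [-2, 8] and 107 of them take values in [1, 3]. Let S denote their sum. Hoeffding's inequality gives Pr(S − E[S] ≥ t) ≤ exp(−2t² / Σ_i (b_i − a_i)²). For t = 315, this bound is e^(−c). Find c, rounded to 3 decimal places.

Σ(b_i − a_i)² = 111·10² + 107·2² = 11528.
c = 2t² / 11528 = 2·315² / 11528 = 17.2146.

17.215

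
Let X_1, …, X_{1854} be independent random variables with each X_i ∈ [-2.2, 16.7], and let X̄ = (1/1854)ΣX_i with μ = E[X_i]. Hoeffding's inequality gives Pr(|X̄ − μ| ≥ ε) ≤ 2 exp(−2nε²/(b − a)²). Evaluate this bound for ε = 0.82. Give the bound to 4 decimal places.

Exponent: 2nε²/(b − a)² = 2·1854·0.82² / 18.9² = 6.97981.
Bound = 2·exp(−6.97981) = 0.00186.

0.0019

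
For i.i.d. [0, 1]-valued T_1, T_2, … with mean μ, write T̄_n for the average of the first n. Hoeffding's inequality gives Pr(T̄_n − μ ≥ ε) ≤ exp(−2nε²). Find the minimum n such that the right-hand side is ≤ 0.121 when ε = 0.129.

Require exp(−2nε²) ≤ 0.121, i.e. 2nε² ≥ ln(1/0.121) = 2.111965.
So n ≥ 2.111965 / (2·0.129²) = 63.457.
The smallest integer n is 64.

64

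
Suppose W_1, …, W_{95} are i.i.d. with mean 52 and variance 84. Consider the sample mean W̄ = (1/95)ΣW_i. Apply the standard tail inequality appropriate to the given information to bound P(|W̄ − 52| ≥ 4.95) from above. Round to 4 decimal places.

With mean and variance of each term known, Chebyshev's inequality bounds the deviation of the sum (or sample mean).
Var(W̄) = Var(W_i)/n = 84/95 = 0.88421.
Chebyshev: P(|W̄ − 52| ≥ 4.95) ≤ Var(W̄)/(4.95)² = 84/(95·4.95²) = 0.0361.

0.0361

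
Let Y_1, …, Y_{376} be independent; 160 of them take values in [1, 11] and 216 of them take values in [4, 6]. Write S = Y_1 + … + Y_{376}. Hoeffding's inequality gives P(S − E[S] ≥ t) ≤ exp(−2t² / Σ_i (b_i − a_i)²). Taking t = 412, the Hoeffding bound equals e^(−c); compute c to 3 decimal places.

20.131

Σ(b_i − a_i)² = 160·10² + 216·2² = 16864.
c = 2t² / 16864 = 2·412² / 16864 = 20.1309.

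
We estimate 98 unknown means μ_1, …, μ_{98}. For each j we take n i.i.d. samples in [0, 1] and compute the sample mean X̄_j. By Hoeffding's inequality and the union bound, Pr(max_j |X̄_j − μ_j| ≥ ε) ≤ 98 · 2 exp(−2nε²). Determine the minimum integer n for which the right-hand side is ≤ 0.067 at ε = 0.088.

Need 2·98·exp(−2nε²) ≤ 0.067, i.e. exp(−2nε²) ≤ 0.067/196.
So 2nε² ≥ ln(196/0.067) = 7.981177.
Hence n ≥ 7.981177/(2·0.088²) = 515.314.
The smallest integer n is 516.

516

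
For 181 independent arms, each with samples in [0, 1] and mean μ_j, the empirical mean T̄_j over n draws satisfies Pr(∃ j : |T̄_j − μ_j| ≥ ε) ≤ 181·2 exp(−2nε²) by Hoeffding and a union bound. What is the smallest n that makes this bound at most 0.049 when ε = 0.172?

151

Need 2·181·exp(−2nε²) ≤ 0.049, i.e. exp(−2nε²) ≤ 0.049/362.
So 2nε² ≥ ln(362/0.049) = 8.907579.
Hence n ≥ 8.907579/(2·0.172²) = 150.547.
The smallest integer n is 151.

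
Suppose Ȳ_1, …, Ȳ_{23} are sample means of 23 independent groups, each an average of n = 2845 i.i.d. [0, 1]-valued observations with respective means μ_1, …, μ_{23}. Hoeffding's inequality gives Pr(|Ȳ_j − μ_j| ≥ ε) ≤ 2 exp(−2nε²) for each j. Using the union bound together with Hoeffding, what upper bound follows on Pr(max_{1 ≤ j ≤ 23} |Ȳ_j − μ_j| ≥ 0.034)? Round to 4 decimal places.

Per-experiment Hoeffding bound: 2·exp(−2·2845·0.034²) = 2·exp(−6.57764) = 0.0027823.
Union bound over 23 events: 23·0.0027823 = 0.06399.

0.0640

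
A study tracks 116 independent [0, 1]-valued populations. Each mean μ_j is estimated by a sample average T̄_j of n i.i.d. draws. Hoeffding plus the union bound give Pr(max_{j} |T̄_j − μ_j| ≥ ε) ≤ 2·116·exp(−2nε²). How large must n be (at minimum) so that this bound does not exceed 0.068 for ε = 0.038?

2817

Need 2·116·exp(−2nε²) ≤ 0.068, i.e. exp(−2nε²) ≤ 0.068/232.
So 2nε² ≥ ln(232/0.068) = 8.134985.
Hence n ≥ 8.134985/(2·0.038²) = 2816.823.
The smallest integer n is 2817.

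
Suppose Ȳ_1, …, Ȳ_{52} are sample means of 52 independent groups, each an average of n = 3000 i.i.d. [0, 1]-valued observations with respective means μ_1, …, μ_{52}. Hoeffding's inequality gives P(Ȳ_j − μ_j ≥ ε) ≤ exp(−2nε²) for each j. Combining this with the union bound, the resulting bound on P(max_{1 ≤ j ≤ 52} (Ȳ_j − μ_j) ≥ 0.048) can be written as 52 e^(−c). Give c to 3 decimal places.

Union bound over the 52 events: P(max_{1 ≤ j ≤ 52} (Ȳ_j − μ_j) ≥ 0.048) ≤ 52·exp(−2nε²) = 52 exp(−2·3000·0.048²).
So c = 2·3000·0.048² = 13.8240.

13.824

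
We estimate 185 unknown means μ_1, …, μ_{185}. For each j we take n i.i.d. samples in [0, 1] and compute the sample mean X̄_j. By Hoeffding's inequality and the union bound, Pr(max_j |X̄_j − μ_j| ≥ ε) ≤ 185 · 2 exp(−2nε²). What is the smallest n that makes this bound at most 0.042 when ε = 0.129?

Need 2·185·exp(−2nε²) ≤ 0.042, i.e. exp(−2nε²) ≤ 0.042/370.
So 2nε² ≥ ln(370/0.042) = 9.083589.
Hence n ≥ 9.083589/(2·0.129²) = 272.928.
The smallest integer n is 273.

273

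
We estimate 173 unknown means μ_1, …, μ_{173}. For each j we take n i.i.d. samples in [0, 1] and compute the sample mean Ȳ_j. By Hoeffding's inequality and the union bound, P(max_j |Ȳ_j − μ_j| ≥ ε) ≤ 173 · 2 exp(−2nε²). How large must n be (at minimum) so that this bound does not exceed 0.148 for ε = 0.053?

1381

Need 2·173·exp(−2nε²) ≤ 0.148, i.e. exp(−2nε²) ≤ 0.148/346.
So 2nε² ≥ ln(346/0.148) = 7.756982.
Hence n ≥ 7.756982/(2·0.053²) = 1380.737.
The smallest integer n is 1381.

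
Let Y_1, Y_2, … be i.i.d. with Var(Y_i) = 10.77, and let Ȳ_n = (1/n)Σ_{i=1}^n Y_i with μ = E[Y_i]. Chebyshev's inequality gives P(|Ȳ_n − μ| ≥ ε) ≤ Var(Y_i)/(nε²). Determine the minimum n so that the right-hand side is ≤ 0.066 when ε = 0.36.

1260

Require 10.77/(n·0.36²) ≤ 0.066, i.e. n ≥ 10.77/(0.066·0.36²) = 1259.119.
The smallest integer n is 1260.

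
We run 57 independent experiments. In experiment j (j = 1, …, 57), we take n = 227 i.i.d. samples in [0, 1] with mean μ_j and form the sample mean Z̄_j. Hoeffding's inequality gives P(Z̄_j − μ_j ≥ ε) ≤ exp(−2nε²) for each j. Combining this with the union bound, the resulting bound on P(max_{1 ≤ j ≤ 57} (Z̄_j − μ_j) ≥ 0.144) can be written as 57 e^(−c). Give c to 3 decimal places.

Union bound over the 57 events: P(max_{1 ≤ j ≤ 57} (Z̄_j − μ_j) ≥ 0.144) ≤ 57·exp(−2nε²) = 57 exp(−2·227·0.144²).
So c = 2·227·0.144² = 9.4141.

9.414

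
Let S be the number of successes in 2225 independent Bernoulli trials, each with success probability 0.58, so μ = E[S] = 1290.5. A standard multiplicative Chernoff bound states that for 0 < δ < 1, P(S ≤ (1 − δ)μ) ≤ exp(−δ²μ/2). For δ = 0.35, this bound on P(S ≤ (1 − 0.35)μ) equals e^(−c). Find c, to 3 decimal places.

c = δ²μ/2 = 0.35²·1290.5/2 = 79.0431.

79.043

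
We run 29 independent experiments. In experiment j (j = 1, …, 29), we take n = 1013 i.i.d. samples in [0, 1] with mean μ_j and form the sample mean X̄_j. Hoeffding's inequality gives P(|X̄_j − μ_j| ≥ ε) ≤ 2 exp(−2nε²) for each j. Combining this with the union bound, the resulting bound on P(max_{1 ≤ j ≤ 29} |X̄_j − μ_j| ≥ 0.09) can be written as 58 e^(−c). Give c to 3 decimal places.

Union bound over the 29 events: P(max_{1 ≤ j ≤ 29} |X̄_j − μ_j| ≥ 0.09) ≤ 29·2·exp(−2nε²) = 58 exp(−2·1013·0.09²).
So c = 2·1013·0.09² = 16.4106.

16.411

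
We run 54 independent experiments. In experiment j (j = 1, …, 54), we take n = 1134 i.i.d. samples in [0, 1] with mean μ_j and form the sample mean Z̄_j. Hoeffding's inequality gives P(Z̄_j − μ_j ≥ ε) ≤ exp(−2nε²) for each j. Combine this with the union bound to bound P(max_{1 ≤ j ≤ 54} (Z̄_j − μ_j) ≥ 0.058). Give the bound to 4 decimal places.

Per-experiment Hoeffding bound: exp(−2·1134·0.058²) = exp(−7.62955) = 0.00048588.
Union bound over 54 events: 54·0.00048588 = 0.02624.

0.0262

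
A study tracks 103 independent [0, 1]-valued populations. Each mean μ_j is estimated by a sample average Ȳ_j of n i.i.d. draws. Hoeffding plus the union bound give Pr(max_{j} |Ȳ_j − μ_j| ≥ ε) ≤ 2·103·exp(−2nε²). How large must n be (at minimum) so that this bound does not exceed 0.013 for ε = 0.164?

Need 2·103·exp(−2nε²) ≤ 0.013, i.e. exp(−2nε²) ≤ 0.013/206.
So 2nε² ≥ ln(206/0.013) = 9.670682.
Hence n ≥ 9.670682/(2·0.164²) = 179.779.
The smallest integer n is 180.

180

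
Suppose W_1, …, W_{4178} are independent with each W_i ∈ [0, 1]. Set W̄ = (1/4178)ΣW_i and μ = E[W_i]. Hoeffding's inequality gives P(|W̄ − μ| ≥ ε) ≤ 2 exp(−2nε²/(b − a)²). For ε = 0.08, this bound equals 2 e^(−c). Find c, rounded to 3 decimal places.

53.478

c = 2nε²/(b − a)² = 2·4178·0.08² / 1² = 53.4784.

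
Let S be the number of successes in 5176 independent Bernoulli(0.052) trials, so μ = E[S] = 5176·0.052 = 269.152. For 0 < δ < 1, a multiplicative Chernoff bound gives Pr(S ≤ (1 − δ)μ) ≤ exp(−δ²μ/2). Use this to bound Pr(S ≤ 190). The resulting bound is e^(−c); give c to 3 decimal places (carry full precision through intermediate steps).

11.638

Write 190 = (1 − δ)μ, so δ = 1 − 190/269.152 = 0.2940792…
Then the exponent is δ²μ/2 = (μ − 190)²/(2μ) = 11.638478.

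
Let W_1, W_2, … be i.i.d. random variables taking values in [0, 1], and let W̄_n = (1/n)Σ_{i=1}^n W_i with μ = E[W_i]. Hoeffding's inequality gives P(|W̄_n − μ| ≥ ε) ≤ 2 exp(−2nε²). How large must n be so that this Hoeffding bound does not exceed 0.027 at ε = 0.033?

1977

Require 2·exp(−2nε²) ≤ 0.027, i.e. 2nε² ≥ ln(2/0.027) = 4.305066.
So n ≥ 4.305066 / (2·0.033²) = 1976.614.
The smallest integer n is 1977.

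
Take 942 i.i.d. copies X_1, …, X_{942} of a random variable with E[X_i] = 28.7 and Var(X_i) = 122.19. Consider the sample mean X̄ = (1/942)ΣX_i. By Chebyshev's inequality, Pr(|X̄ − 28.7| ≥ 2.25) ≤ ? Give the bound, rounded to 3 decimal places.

Var(X̄) = Var(X_i)/n = 122.19/942 = 0.12971.
Chebyshev: Pr(|X̄ − 28.7| ≥ 2.25) ≤ Var(X̄)/(2.25)² = 122.19/(942·2.25²) = 0.0256.

0.026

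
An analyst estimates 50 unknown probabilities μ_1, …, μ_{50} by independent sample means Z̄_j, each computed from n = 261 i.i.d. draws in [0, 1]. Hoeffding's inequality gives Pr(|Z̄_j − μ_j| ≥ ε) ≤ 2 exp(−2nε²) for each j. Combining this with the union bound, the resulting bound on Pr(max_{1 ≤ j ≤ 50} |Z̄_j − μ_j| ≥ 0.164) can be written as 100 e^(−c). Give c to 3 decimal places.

14.040

Union bound over the 50 events: Pr(max_{1 ≤ j ≤ 50} |Z̄_j − μ_j| ≥ 0.164) ≤ 50·2·exp(−2nε²) = 100 exp(−2·261·0.164²).
So c = 2·261·0.164² = 14.0397.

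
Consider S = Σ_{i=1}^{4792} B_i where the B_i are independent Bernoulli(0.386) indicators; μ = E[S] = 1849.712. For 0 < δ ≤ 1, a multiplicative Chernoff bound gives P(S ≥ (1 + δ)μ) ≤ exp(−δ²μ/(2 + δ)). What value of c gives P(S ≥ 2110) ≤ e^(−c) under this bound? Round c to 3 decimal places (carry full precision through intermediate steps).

Write 2110 = (1 + δ)μ, so δ = 2110/1849.712 − 1 = 0.1407181…
Then the exponent is δ²μ/(2 + δ) = (2110 − μ)² / (μ·(2 + δ)) = 17.109791.

17.110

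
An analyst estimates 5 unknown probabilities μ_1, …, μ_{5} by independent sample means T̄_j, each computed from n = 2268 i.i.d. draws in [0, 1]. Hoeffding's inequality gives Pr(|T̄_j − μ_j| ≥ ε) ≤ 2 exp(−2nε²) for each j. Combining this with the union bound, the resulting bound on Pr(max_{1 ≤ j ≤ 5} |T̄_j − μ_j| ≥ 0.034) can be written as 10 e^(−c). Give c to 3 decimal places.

Union bound over the 5 events: Pr(max_{1 ≤ j ≤ 5} |T̄_j − μ_j| ≥ 0.034) ≤ 5·2·exp(−2nε²) = 10 exp(−2·2268·0.034²).
So c = 2·2268·0.034² = 5.2436.

5.244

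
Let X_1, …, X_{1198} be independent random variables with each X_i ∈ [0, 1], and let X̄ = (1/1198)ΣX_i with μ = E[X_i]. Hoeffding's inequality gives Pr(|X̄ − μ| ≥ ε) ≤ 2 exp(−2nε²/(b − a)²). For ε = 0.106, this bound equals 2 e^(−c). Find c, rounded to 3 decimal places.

26.921

c = 2nε²/(b − a)² = 2·1198·0.106² / 1² = 26.9215.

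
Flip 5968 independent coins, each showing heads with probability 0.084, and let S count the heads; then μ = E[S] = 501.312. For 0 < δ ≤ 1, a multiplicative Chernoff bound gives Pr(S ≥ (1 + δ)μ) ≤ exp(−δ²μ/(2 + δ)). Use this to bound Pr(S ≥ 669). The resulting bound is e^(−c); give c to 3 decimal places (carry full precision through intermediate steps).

24.027

Write 669 = (1 + δ)μ, so δ = 669/501.312 − 1 = 0.3344983…
Then the exponent is δ²μ/(2 + δ) = (669 − μ)² / (μ·(2 + δ)) = 24.027153.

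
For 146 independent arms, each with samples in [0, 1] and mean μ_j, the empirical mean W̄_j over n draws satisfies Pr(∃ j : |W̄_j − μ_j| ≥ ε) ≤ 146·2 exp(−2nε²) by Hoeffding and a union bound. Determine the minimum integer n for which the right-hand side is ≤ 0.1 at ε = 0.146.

188

Need 2·146·exp(−2nε²) ≤ 0.1, i.e. exp(−2nε²) ≤ 0.1/292.
So 2nε² ≥ ln(292/0.1) = 7.979339.
Hence n ≥ 7.979339/(2·0.146²) = 187.168.
The smallest integer n is 188.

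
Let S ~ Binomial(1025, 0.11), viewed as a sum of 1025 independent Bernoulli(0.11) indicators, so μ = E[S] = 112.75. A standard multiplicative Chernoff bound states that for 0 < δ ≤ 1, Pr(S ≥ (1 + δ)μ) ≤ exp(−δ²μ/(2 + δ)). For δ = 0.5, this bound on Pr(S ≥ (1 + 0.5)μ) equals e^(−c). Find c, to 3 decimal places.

11.275

c = δ²μ/(2 + δ) = 0.5²·112.75/(2 + 0.5) = 11.2750.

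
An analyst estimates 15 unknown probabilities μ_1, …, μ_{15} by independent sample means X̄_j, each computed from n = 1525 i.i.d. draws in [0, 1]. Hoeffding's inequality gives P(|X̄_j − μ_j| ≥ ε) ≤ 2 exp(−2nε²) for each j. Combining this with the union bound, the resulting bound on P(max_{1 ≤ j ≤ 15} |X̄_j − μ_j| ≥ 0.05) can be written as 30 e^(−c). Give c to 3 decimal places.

Union bound over the 15 events: P(max_{1 ≤ j ≤ 15} |X̄_j − μ_j| ≥ 0.05) ≤ 15·2·exp(−2nε²) = 30 exp(−2·1525·0.05²).
So c = 2·1525·0.05² = 7.6250.

7.625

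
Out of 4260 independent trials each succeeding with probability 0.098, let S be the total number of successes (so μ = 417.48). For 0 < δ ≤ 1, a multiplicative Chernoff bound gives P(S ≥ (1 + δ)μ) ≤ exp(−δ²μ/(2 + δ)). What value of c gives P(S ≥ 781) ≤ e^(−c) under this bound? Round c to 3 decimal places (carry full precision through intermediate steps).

Write 781 = (1 + δ)μ, so δ = 781/417.48 − 1 = 0.8707483…
Then the exponent is δ²μ/(2 + δ) = (781 − μ)² / (μ·(2 + δ)) = 110.261991.

110.262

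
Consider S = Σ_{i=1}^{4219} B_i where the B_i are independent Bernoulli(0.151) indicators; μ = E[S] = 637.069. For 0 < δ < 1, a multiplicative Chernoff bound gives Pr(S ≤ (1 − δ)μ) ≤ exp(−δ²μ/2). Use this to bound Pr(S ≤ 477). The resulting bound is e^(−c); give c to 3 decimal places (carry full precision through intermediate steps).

Write 477 = (1 − δ)μ, so δ = 1 − 477/637.069 = 0.2512585…
Then the exponent is δ²μ/2 = (μ − 477)²/(2μ) = 20.109348.

20.109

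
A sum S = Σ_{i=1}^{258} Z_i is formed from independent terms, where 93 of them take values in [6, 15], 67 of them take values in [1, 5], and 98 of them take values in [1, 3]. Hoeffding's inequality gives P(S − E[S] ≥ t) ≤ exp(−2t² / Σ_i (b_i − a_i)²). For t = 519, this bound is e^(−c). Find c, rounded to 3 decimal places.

59.878

Σ(b_i − a_i)² = 93·9² + 67·4² + 98·2² = 8997.
c = 2t² / 8997 = 2·519² / 8997 = 59.8780.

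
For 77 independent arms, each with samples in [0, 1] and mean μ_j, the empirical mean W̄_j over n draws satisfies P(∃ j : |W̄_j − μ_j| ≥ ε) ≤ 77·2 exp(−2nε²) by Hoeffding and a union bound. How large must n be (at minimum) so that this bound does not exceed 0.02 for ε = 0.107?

391

Need 2·77·exp(−2nε²) ≤ 0.02, i.e. exp(−2nε²) ≤ 0.02/154.
So 2nε² ≥ ln(154/0.02) = 8.948976.
Hence n ≥ 8.948976/(2·0.107²) = 390.819.
The smallest integer n is 391.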